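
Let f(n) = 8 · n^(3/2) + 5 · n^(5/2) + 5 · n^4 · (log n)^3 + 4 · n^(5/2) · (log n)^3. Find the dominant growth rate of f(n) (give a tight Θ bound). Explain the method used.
f(n) ∈ Θ(n^4 · (log n)^3)

Compare the terms by growth order. For large n, n^a · (log n)^b dominates n^a' · (log n)^b' iff a > a', or (a = a' and b > b'). Ranking the 4 terms shows the dominant one is 5 · n^4 · (log n)^3. Hence f(n) ∈ Θ(n^4 · (log n)^3).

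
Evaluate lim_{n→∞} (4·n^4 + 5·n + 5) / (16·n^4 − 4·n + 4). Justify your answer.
lim = 4/16 = 1/4

For large n the leading n^4 terms dominate both numerator and denominator. Dividing top and bottom by n^4, every other term tends to 0, leaving 4/16 = 1/4.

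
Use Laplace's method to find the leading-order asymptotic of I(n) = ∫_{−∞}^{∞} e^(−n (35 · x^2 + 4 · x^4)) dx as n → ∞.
I(n) ~ sqrt(π/(35n))

φ(x) = 35 · x^2 + 4 · x^4 has its unique global minimum at x* = 0 (since φ'(x) = 70x + 16x^3 = 0 only at x = 0 for real x with both coefficients positive, and φ → ∞ as |x| → ∞). At x* = 0, φ(0) = 0 and φ''(0) = 70. Laplace's method then gives
  I(n) ~ sqrt(2π / (n · φ''(0))) · e^(−n φ(0)) = sqrt(2π / (70n)) = sqrt(π/(35n)).
The 4 · x^4 term contributes only at subleading order (an O(1/n) relative correction).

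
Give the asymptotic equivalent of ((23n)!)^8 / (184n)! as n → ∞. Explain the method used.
((23n)!)^8/(184n)! ~ ((2π·23n)^(7/2) / sqrt(8)) · 8^(−8·23n)  →  0

Write N = 23n. Stirling: N! ~ sqrt(2π N)(N/e)^N and (8N)! ~ sqrt(2π·8N)·(8N/e)^(8N).
  (N!)^8/(8N)! ~ (2π N)^(8/2) (N/e)^(8N) / [sqrt(2π·8N) (8N/e)^(8N)]
     = (2π N)^(8/2) / sqrt(2π·8N) · (N/(8N))^(8N)
     = (2π N)^((8−1)/2) / sqrt(8) · 8^(−8N).
Since 8^8 > 1, the factor 8^(−8N) decays exponentially, so the ratio → 0. Substituting N = 23n gives the stated form.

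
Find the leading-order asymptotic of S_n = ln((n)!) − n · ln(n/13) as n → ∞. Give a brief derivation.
S_n ~ n · (ln 13 − 1) + O(ln n)

Stirling: ln((n)!) = n ln(n) − n + O(ln n).
  S_n = n ln(n) − n − n ln(n/13) + O(ln n)
      = n ln(n) − n ln n + n ln 13 − n + O(ln n)
      = n ln 13 − n + O(ln n)
      = n (ln 13 − 1) + O(ln n).
Numerically ln(13) − 1 ≈ 1.5649.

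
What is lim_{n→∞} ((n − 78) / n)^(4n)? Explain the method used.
lim = e^(−312)

Rewrite as (1 − 78/n)^(4n). By the standard limit (1 + x/n)^n → e^x, we have (1 − 78/n)^n → e^(−78), and raising to the 4th power gives e^(−312).
More precisely, ln[(1 − 78/n)^(4n)] = 4n · ln(1 − 78/n) = 4n · (-78/n + O(1/n^2)) = -312 + O(1/n) → -312.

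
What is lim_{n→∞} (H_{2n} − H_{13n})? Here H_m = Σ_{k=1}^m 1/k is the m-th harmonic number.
lim = ln(2/13)

Euler-Maclaurin gives H_m = ln m + γ + 1/(2m) + O(1/m^2). The γ and O(1/m) terms cancel in the difference:
  H_{2n} − H_{13n} = ln(2n) − ln(13n) + O(1/n) = ln(2/13) + O(1/n).
Hence the limit is ln(2/13).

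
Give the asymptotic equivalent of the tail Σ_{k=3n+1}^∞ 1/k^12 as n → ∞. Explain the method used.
Σ_{k>3n} 1/k^12 ~ 1/(11 · (3n)^11)

Compare to the integral: ∫_{3n}^∞ x^(−12) dx = [−x^(−11)/11]_{3n}^∞ = 1/((12−1)·(3n)^11). Euler-Maclaurin then gives
  Σ_{k>3n} 1/k^12 = ∫_{3n}^∞ dx/x^12 − 1/(2·(3n)^12) + O(1/(3n)^13).
(Equivalently this is ζ(12) − Σ_{k≤3n} 1/k^12.)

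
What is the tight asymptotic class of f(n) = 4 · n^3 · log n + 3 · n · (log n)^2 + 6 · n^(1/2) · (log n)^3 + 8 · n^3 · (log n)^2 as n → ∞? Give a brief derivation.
f(n) ∈ Θ(n^3 · (log n)^2)

Compare the terms by growth order. For large n, n^a · (log n)^b dominates n^a' · (log n)^b' iff a > a', or (a = a' and b > b'). Ranking the 4 terms shows the dominant one is 8 · n^3 · (log n)^2. Hence f(n) ∈ Θ(n^3 · (log n)^2).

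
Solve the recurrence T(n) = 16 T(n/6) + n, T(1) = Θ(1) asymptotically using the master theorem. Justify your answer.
T(n) = Θ(n^(log_6 16))

Master theorem: compare f(n) = n to n^(log_6 16) where log_6 16 ≈ 1.547. Since 1 < log_6 16, we have f(n) = O(n^(log_6 16 − ε)) for some ε > 0 — Case 1. Hence T(n) = Θ(n^(log_6 16)).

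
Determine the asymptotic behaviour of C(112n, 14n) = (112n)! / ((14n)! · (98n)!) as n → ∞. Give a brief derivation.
C(112n, 14n) ~ (16777216/823543)^(14n) · sqrt(4/(7π·14n))

Write N = 14n. Apply Stirling to each factorial:
  (8N)! ~ sqrt(2π·8N) · (8N/e)^(8N),
  N! ~ sqrt(2π N) · (N/e)^N,
  (7N)! ~ sqrt(2π·7N) · (7N/e)^(7N).
The exponential factors combine to (8N)^(8N) / (N^N · (7N)^(7N)) = 8^(8N)/7^(7N) = (8^8/7^7)^N = (16777216/823543)^N.
The square-root prefactors combine to sqrt(2π·8N) / (sqrt(2π N)·sqrt(2π·7N)) = sqrt(8 / (2π·7·N)) = sqrt(4/(7π·14n)).
Substituting N = 14n: C(112n, 14n) ~ (16777216/823543)^(14n) · sqrt(4/(7π·14n)).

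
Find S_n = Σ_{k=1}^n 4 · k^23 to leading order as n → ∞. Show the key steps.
S_n ~ n^24 / 6

By integral comparison (Euler-Maclaurin), Σ_{k=1}^n 4 · k^23 = 4 · ∫_0^n x^23 dx + O(n^23) = 4 · n^24/24 = n^24 / 6 + O(n^23). (Equivalently, Faulhaber's formula gives the same leading term.)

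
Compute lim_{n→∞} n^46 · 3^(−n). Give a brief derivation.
lim = 0

Exponentials with base > 1 dominate every fixed polynomial: for any fixed c, n^c / 3^n → 0 as n → ∞ (e.g. by the ratio test, or by writing 3^n = e^(n ln 3) and noting e^(n ln 3) / n^c → ∞). Hence n^46 · 3^(−n) = n^46 / 3^n → 0.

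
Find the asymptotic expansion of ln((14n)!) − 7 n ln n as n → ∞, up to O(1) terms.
ln((14n)!) − 7 n ln n = 7 n ln n + 14(ln 14 − 1) n + (1/2) ln(2π·14n) + O(1/n)

Stirling: ln((14n)!) = 14n ln(14n) − 14n + (1/2) ln(2π·14n) + O(1/n).
Expand 14n ln(14n) = 14n (ln n + ln 14) = 14n ln n + 14n ln 14.
Subtract 7n ln n: leading term is (14 − 7) n ln n = 7 n ln n. The next term is 14n ln 14 − 14n = 14(ln 14 − 1) n. Then the (1/2) ln(2π·14n) correction.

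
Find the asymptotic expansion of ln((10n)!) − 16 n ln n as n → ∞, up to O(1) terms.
ln((10n)!) − 16 n ln n = −6 n ln n + 10(ln 10 − 1) n + (1/2) ln(2π·10n) + O(1/n)

Stirling: ln((10n)!) = 10n ln(10n) − 10n + (1/2) ln(2π·10n) + O(1/n).
Expand 10n ln(10n) = 10n (ln n + ln 10) = 10n ln n + 10n ln 10.
Subtract 16n ln n: leading term is (10 − 16) n ln n = −6 n ln n. The next term is 10n ln 10 − 10n = 10(ln 10 − 1) n. Then the (1/2) ln(2π·10n) correction.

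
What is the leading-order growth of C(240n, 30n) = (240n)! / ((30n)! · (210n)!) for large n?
C(240n, 30n) ~ (16777216/823543)^(30n) · sqrt(4/(7π·30n))

Write N = 30n. Apply Stirling to each factorial:
  (8N)! ~ sqrt(2π·8N) · (8N/e)^(8N),
  N! ~ sqrt(2π N) · (N/e)^N,
  (7N)! ~ sqrt(2π·7N) · (7N/e)^(7N).
The exponential factors combine to (8N)^(8N) / (N^N · (7N)^(7N)) = 8^(8N)/7^(7N) = (8^8/7^7)^N = (16777216/823543)^N.
The square-root prefactors combine to sqrt(2π·8N) / (sqrt(2π N)·sqrt(2π·7N)) = sqrt(8 / (2π·7·N)) = sqrt(4/(7π·30n)).
Substituting N = 30n: C(240n, 30n) ~ (16777216/823543)^(30n) · sqrt(4/(7π·30n)).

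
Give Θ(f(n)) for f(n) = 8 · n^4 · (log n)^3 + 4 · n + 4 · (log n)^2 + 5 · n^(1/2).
f(n) ∈ Θ(n^4 · (log n)^3)

Compare the terms by growth order. For large n, n^a · (log n)^b dominates n^a' · (log n)^b' iff a > a', or (a = a' and b > b'). Ranking the 4 terms shows the dominant one is 8 · n^4 · (log n)^3. Hence f(n) ∈ Θ(n^4 · (log n)^3).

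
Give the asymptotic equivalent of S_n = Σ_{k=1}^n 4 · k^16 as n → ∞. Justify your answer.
S_n ~ 4 · n^17 / 17

By integral comparison (Euler-Maclaurin), Σ_{k=1}^n 4 · k^16 = 4 · ∫_0^n x^16 dx + O(n^16) = 4 · n^17/17 + O(n^16). (Equivalently, Faulhaber's formula gives the same leading term.)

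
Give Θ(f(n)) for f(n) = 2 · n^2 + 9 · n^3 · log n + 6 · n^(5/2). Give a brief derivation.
f(n) ∈ Θ(n^3 · log n)

Compare the terms by growth order. For large n, n^a · (log n)^b dominates n^a' · (log n)^b' iff a > a', or (a = a' and b > b'). Ranking the 3 terms shows the dominant one is 9 · n^3 · log n. Hence f(n) ∈ Θ(n^3 · log n).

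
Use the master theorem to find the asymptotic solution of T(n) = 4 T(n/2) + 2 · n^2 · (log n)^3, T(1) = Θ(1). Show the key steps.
T(n) = Θ(n^2 · (log n)^4)

Here log_2 4 = 2 and f(n) = 2 · n^2 · (log n)^3 = Θ(n^(log_2 4) · (log n)^3). This is the extended Case 2 of the master theorem (f matches the critical exponent up to log factors), giving T(n) = Θ(n^(log_2 4) · (log n)^(3+1)) = Θ(n^2 · (log n)^4).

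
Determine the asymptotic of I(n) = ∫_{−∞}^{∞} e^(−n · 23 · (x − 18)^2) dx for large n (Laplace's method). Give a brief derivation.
I(n) = sqrt(π/(23n))

Here φ(x) = 23 · (x − 18)^2 has its unique minimum at x* = 18 with φ(x*) = 0 and φ''(x*) = 46. Laplace's method gives
  I(n) ~ e^(−n φ(x*)) · sqrt(2π / (n · φ''(x*))) = sqrt(2π / (46n)) = sqrt(π/(23n)).
This is exact: substituting u = (x − 18)·sqrt(23n) gives I(n) = (1/sqrt(23n)) ∫_{−∞}^{∞} e^(−u^2) du = sqrt(π/(23n)).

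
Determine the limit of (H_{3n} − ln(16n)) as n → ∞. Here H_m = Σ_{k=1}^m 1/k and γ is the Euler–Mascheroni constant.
lim = ln(3/16) + γ

By Euler-Maclaurin, H_m = ln m + γ + O(1/m). So
  H_{3n} − ln(16n) = ln(3n) + γ − ln(16n) + O(1/n)
                       = ln(3/16) + γ + O(1/n).
Hence the limit is ln(3/16) + γ.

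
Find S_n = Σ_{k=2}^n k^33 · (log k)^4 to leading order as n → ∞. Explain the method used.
S_n ~ n^34 · (log n)^4 / 34

By integral comparison, S_n = ∫_1^n x^33 · (log x)^4 dx + O(n^33 · (log n)^4). For the integral, the leading term of ∫_1^n x^33 (log x)^4 dx is n^34/34 · (log n)^4 (by repeated integration by parts; each step lowers the log-exponent and produces a relatively O(1/log n) correction). Hence S_n ~ n^34 · (log n)^4 / 34.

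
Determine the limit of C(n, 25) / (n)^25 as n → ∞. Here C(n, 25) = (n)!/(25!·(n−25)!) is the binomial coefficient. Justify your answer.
lim = 1/25! = 1/15511210043330985984000000

With N = n → ∞: C(N, 25) / N^25 = [N(N−1)…(N−24)] / (25! · N^25) = (1/25!) · 1 · (1 − 1/n) · … · (1 − 24/n). Each factor → 1 as N → ∞, so the limit is 1/25! = 1/15511210043330985984000000.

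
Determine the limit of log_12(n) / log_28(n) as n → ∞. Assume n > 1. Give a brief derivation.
lim = ln(28) / ln(12) = log_12(28)

Change of base: log_12(n) = ln n / ln 12 and log_28(n) = ln n / ln 28. The ratio is (ln n / ln 12) · (ln 28 / ln n) = ln 28 / ln 12, a constant independent of n. So the limit is ln 28 / ln 12 = log_12(28).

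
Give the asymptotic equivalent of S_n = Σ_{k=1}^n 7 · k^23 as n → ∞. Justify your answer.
S_n ~ 7 · n^24 / 24

By integral comparison (Euler-Maclaurin), Σ_{k=1}^n 7 · k^23 = 7 · ∫_0^n x^23 dx + O(n^23) = 7 · n^24/24 + O(n^23). (Equivalently, Faulhaber's formula gives the same leading term.)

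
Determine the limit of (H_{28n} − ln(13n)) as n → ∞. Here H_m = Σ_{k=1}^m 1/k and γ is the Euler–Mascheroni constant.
lim = ln(28/13) + γ

By Euler-Maclaurin, H_m = ln m + γ + O(1/m). So
  H_{28n} − ln(13n) = ln(28n) + γ − ln(13n) + O(1/n)
                       = ln(28/13) + γ + O(1/n).
Hence the limit is ln(28/13) + γ.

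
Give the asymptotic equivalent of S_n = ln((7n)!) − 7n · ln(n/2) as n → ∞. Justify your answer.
S_n ~ 7n · (ln 14 − 1) + O(ln n)

Stirling: ln((7n)!) = 7n ln(7n) − 7n + O(ln n).
  S_n = 7n ln(7n) − 7n − 7n ln(n/2) + O(ln n)
      = 7n ln(7n) − 7n ln n + 7n ln 2 − 7n + O(ln n)
      = 7n ln 7 + 7n ln 2 − 7n + O(ln n)
      = 7n (ln 14 − 1) + O(ln n).
Numerically ln(14) − 1 ≈ 1.6391.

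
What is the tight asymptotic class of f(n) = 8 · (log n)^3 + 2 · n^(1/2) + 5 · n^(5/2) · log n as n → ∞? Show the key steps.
f(n) ∈ Θ(n^(5/2) · log n)

Compare the terms by growth order. For large n, n^a · (log n)^b dominates n^a' · (log n)^b' iff a > a', or (a = a' and b > b'). Ranking the 3 terms shows the dominant one is 5 · n^(5/2) · log n. Hence f(n) ∈ Θ(n^(5/2) · log n).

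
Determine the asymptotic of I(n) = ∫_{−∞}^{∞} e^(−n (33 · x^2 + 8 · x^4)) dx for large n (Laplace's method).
I(n) ~ sqrt(π/(33n))

φ(x) = 33 · x^2 + 8 · x^4 has its unique global minimum at x* = 0 (since φ'(x) = 66x + 32x^3 = 0 only at x = 0 for real x with both coefficients positive, and φ → ∞ as |x| → ∞). At x* = 0, φ(0) = 0 and φ''(0) = 66. Laplace's method then gives
  I(n) ~ sqrt(2π / (n · φ''(0))) · e^(−n φ(0)) = sqrt(2π / (66n)) = sqrt(π/(33n)).
The 8 · x^4 term contributes only at subleading order (an O(1/n) relative correction).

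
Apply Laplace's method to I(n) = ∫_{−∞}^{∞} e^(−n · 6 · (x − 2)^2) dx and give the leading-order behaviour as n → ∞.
I(n) = sqrt(π/(6n))

Here φ(x) = 6 · (x − 2)^2 has its unique minimum at x* = 2 with φ(x*) = 0 and φ''(x*) = 12. Laplace's method gives
  I(n) ~ e^(−n φ(x*)) · sqrt(2π / (n · φ''(x*))) = sqrt(2π / (12n)) = sqrt(π/(6n)).
This is exact: substituting u = (x − 2)·sqrt(6n) gives I(n) = (1/sqrt(6n)) ∫_{−∞}^{∞} e^(−u^2) du = sqrt(π/(6n)).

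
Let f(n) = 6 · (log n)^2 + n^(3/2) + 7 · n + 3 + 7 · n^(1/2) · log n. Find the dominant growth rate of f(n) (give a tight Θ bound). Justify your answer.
f(n) ∈ Θ(n^(3/2))

Compare the terms by growth order. For large n, n^a · (log n)^b dominates n^a' · (log n)^b' iff a > a', or (a = a' and b > b'). Ranking the 5 terms shows the dominant one is n^(3/2). Hence f(n) ∈ Θ(n^(3/2)).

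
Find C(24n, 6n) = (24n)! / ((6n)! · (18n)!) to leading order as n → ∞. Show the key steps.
C(24n, 6n) ~ (256/27)^(6n) · sqrt(2/(3π·6n))

Write N = 6n. Apply Stirling to each factorial:
  (4N)! ~ sqrt(2π·4N) · (4N/e)^(4N),
  N! ~ sqrt(2π N) · (N/e)^N,
  (3N)! ~ sqrt(2π·3N) · (3N/e)^(3N).
The exponential factors combine to (4N)^(4N) / (N^N · (3N)^(3N)) = 4^(4N)/3^(3N) = (4^4/3^3)^N = (256/27)^N.
The square-root prefactors combine to sqrt(2π·4N) / (sqrt(2π N)·sqrt(2π·3N)) = sqrt(4 / (2π·3·N)) = sqrt(2/(3π·6n)).
Substituting N = 6n: C(24n, 6n) ~ (256/27)^(6n) · sqrt(2/(3π·6n)).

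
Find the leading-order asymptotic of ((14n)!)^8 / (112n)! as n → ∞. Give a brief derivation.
((14n)!)^8/(112n)! ~ ((2π·14n)^(7/2) / sqrt(8)) · 8^(−8·14n)  →  0

Write N = 14n. Stirling: N! ~ sqrt(2π N)(N/e)^N and (8N)! ~ sqrt(2π·8N)·(8N/e)^(8N).
  (N!)^8/(8N)! ~ (2π N)^(8/2) (N/e)^(8N) / [sqrt(2π·8N) (8N/e)^(8N)]
     = (2π N)^(8/2) / sqrt(2π·8N) · (N/(8N))^(8N)
     = (2π N)^((8−1)/2) / sqrt(8) · 8^(−8N).
Since 8^8 > 1, the factor 8^(−8N) decays exponentially, so the ratio → 0. Substituting N = 14n gives the stated form.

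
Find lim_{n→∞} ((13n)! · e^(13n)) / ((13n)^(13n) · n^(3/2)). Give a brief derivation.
lim = 0

Stirling: (13n)! ~ sqrt(2π·13n) · (13n/e)^(13n). Hence
  (13n)! · e^(13n) / (13n)^(13n) ~ sqrt(2π·13n).
Dividing by n^(3/2): sqrt(2π·13n) / n^(3/2) = sqrt(2π·13) · n^((1−3)/2), so the expression behaves like sqrt(2π·13) · n^((1−3)/2) → 0.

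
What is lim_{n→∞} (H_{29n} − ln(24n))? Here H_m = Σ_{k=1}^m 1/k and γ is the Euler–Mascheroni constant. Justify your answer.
lim = ln(29/24) + γ

By Euler-Maclaurin, H_m = ln m + γ + O(1/m). So
  H_{29n} − ln(24n) = ln(29n) + γ − ln(24n) + O(1/n)
                       = ln(29/24) + γ + O(1/n).
Hence the limit is ln(29/24) + γ.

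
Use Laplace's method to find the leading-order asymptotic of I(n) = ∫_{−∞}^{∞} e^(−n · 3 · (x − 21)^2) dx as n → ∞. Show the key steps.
I(n) = sqrt(π/(3n))

Here φ(x) = 3 · (x − 21)^2 has its unique minimum at x* = 21 with φ(x*) = 0 and φ''(x*) = 6. Laplace's method gives
  I(n) ~ e^(−n φ(x*)) · sqrt(2π / (n · φ''(x*))) = sqrt(2π / (6n)) = sqrt(π/(3n)).
This is exact: substituting u = (x − 21)·sqrt(3n) gives I(n) = (1/sqrt(3n)) ∫_{−∞}^{∞} e^(−u^2) du = sqrt(π/(3n)).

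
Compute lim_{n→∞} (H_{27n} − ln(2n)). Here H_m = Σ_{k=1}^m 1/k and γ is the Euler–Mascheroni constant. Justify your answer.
lim = ln(27/2) + γ

By Euler-Maclaurin, H_m = ln m + γ + O(1/m). So
  H_{27n} − ln(2n) = ln(27n) + γ − ln(2n) + O(1/n)
                       = ln(27/2) + γ + O(1/n).
Hence the limit is ln(27/2) + γ.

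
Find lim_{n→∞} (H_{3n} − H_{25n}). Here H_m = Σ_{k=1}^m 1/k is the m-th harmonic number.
lim = ln(3/25)

Euler-Maclaurin gives H_m = ln m + γ + 1/(2m) + O(1/m^2). The γ and O(1/m) terms cancel in the difference:
  H_{3n} − H_{25n} = ln(3n) − ln(25n) + O(1/n) = ln(3/25) + O(1/n).
Hence the limit is ln(3/25).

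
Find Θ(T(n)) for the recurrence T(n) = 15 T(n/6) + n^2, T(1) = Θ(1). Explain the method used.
T(n) = Θ(n^2)

log_6 15 ≈ 1.511. f(n) = n^2 dominates n^(log_6 15) since 2 > 1.511, and the regularity condition a·f(n/b) = 15·(n/6)^2 = (15/36)·n^2 ≤ c·f(n) holds with c = 15/36 ≈ 0.417 < 1. So this is Case 3: T(n) = Θ(f(n)) = Θ(n^2).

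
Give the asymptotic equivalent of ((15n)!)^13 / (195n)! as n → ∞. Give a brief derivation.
((15n)!)^13/(195n)! ~ ((2π·15n)^(12/2) / sqrt(13)) · 13^(−13·15n)  →  0

Write N = 15n. Stirling: N! ~ sqrt(2π N)(N/e)^N and (13N)! ~ sqrt(2π·13N)·(13N/e)^(13N).
  (N!)^13/(13N)! ~ (2π N)^(13/2) (N/e)^(13N) / [sqrt(2π·13N) (13N/e)^(13N)]
     = (2π N)^(13/2) / sqrt(2π·13N) · (N/(13N))^(13N)
     = (2π N)^((13−1)/2) / sqrt(13) · 13^(−13N).
Since 13^13 > 1, the factor 13^(−13N) decays exponentially, so the ratio → 0. Substituting N = 15n gives the stated form.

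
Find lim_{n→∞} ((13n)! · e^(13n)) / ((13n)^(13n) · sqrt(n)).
lim = sqrt(2π·13)

Stirling: (13n)! ~ sqrt(2π·13n) · (13n/e)^(13n). Hence
  (13n)! · e^(13n) / (13n)^(13n) ~ sqrt(2π·13n).
Dividing by sqrt(n): sqrt(2π·13n) / sqrt(n) = sqrt(2π·13) · n^((1−1)/2), so the limit is sqrt(2π·13).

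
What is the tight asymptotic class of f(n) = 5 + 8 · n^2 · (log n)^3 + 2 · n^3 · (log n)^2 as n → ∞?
f(n) ∈ Θ(n^3 · (log n)^2)

Compare the terms by growth order. For large n, n^a · (log n)^b dominates n^a' · (log n)^b' iff a > a', or (a = a' and b > b'). Ranking the 3 terms shows the dominant one is 2 · n^3 · (log n)^2. Hence f(n) ∈ Θ(n^3 · (log n)^2).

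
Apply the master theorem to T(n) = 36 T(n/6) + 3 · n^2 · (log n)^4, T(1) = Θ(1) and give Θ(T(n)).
T(n) = Θ(n^2 · (log n)^5)

Here log_6 36 = 2 and f(n) = 3 · n^2 · (log n)^4 = Θ(n^(log_6 36) · (log n)^4). This is the extended Case 2 of the master theorem (f matches the critical exponent up to log factors), giving T(n) = Θ(n^(log_6 36) · (log n)^(4+1)) = Θ(n^2 · (log n)^5).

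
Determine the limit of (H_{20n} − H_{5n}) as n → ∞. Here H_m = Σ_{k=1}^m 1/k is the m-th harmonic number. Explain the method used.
lim = ln(20/5) = ln 4

Euler-Maclaurin gives H_m = ln m + γ + 1/(2m) + O(1/m^2). The γ and O(1/m) terms cancel in the difference:
  H_{20n} − H_{5n} = ln(20n) − ln(5n) + O(1/n) = ln(20/5) + O(1/n).
Hence the limit is ln(20/5) = ln 4.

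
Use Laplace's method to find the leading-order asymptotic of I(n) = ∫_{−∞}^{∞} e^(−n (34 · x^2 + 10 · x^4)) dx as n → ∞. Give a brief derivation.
I(n) ~ sqrt(π/(34n))

φ(x) = 34 · x^2 + 10 · x^4 has its unique global minimum at x* = 0 (since φ'(x) = 68x + 40x^3 = 0 only at x = 0 for real x with both coefficients positive, and φ → ∞ as |x| → ∞). At x* = 0, φ(0) = 0 and φ''(0) = 68. Laplace's method then gives
  I(n) ~ sqrt(2π / (n · φ''(0))) · e^(−n φ(0)) = sqrt(2π / (68n)) = sqrt(π/(34n)).
The 10 · x^4 term contributes only at subleading order (an O(1/n) relative correction).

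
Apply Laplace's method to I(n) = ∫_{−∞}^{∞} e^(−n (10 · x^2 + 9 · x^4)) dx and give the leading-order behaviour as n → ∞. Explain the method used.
I(n) ~ sqrt(π/(10n))

φ(x) = 10 · x^2 + 9 · x^4 has its unique global minimum at x* = 0 (since φ'(x) = 20x + 36x^3 = 0 only at x = 0 for real x with both coefficients positive, and φ → ∞ as |x| → ∞). At x* = 0, φ(0) = 0 and φ''(0) = 20. Laplace's method then gives
  I(n) ~ sqrt(2π / (n · φ''(0))) · e^(−n φ(0)) = sqrt(2π / (20n)) = sqrt(π/(10n)).
The 9 · x^4 term contributes only at subleading order (an O(1/n) relative correction).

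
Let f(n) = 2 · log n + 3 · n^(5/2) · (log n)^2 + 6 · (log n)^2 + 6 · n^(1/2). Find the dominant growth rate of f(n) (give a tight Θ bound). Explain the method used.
f(n) ∈ Θ(n^(5/2) · (log n)^2)

Compare the terms by growth order. For large n, n^a · (log n)^b dominates n^a' · (log n)^b' iff a > a', or (a = a' and b > b'). Ranking the 4 terms shows the dominant one is 3 · n^(5/2) · (log n)^2. Hence f(n) ∈ Θ(n^(5/2) · (log n)^2).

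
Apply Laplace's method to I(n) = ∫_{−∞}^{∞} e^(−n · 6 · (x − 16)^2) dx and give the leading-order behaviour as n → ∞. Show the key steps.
I(n) = sqrt(π/(6n))

Here φ(x) = 6 · (x − 16)^2 has its unique minimum at x* = 16 with φ(x*) = 0 and φ''(x*) = 12. Laplace's method gives
  I(n) ~ e^(−n φ(x*)) · sqrt(2π / (n · φ''(x*))) = sqrt(2π / (12n)) = sqrt(π/(6n)).
This is exact: substituting u = (x − 16)·sqrt(6n) gives I(n) = (1/sqrt(6n)) ∫_{−∞}^{∞} e^(−u^2) du = sqrt(π/(6n)).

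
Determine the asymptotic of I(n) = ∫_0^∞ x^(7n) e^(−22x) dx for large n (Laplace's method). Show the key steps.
I(n) ~ (sqrt(2π·7n) / 22) · (7n/(22e))^(7n)

Write the integrand as exp(7n ln x − 22x) and set f(x) = 7n ln x − 22x. Then f'(x) = 7n/x − 22 = 0 at x* = 7n/22, and f''(x*) = −7n/x*^2 = −22^2/(7n). Laplace's method (interior maximum) gives
  I(n) ~ e^(f(x*)) · sqrt(2π / |f''(x*)|)
        = exp(7n ln(7n/22) − 7n) · sqrt(2π · 7n / 22^2)
        = (7n/22)^(7n) e^(−7n) · sqrt(2π·7n) / 22
        = (sqrt(2π·7n) / 22) · (7n/(22e))^(7n).
This matches Γ(7n+1)/22^(7n+1) with Stirling applied to Γ.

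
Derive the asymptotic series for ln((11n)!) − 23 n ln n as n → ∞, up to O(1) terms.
ln((11n)!) − 23 n ln n = −12 n ln n + 11(ln 11 − 1) n + (1/2) ln(2π·11n) + O(1/n)

Stirling: ln((11n)!) = 11n ln(11n) − 11n + (1/2) ln(2π·11n) + O(1/n).
Expand 11n ln(11n) = 11n (ln n + ln 11) = 11n ln n + 11n ln 11.
Subtract 23n ln n: leading term is (11 − 23) n ln n = −12 n ln n. The next term is 11n ln 11 − 11n = 11(ln 11 − 1) n. Then the (1/2) ln(2π·11n) correction.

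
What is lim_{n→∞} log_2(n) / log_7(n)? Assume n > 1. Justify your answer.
lim = ln(7) / ln(2) = log_2(7)

Change of base: log_2(n) = ln n / ln 2 and log_7(n) = ln n / ln 7. The ratio is (ln n / ln 2) · (ln 7 / ln n) = ln 7 / ln 2, a constant independent of n. So the limit is ln 7 / ln 2 = log_2(7).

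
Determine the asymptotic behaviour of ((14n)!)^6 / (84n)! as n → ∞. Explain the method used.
((14n)!)^6/(84n)! ~ ((2π·14n)^(5/2) / sqrt(6)) · 6^(−6·14n)  →  0

Write N = 14n. Stirling: N! ~ sqrt(2π N)(N/e)^N and (6N)! ~ sqrt(2π·6N)·(6N/e)^(6N).
  (N!)^6/(6N)! ~ (2π N)^(6/2) (N/e)^(6N) / [sqrt(2π·6N) (6N/e)^(6N)]
     = (2π N)^(6/2) / sqrt(2π·6N) · (N/(6N))^(6N)
     = (2π N)^((6−1)/2) / sqrt(6) · 6^(−6N).
Since 6^6 > 1, the factor 6^(−6N) decays exponentially, so the ratio → 0. Substituting N = 14n gives the stated form.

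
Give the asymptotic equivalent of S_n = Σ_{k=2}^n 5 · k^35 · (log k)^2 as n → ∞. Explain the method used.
S_n ~ 5 · n^36 · (log n)^2 / 36

By integral comparison, S_n = ∫_1^n 5 · x^35 · (log x)^2 dx + O(n^35 · (log n)^2). For the integral, the leading term of ∫_1^n x^35 (log x)^2 dx is n^36/36 · (log n)^2 (by repeated integration by parts; each step lowers the log-exponent and produces a relatively O(1/log n) correction). Hence S_n ~ 5 · n^36 · (log n)^2 / 36.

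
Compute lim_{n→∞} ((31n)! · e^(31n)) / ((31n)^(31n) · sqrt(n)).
lim = sqrt(2π·31)

Stirling: (31n)! ~ sqrt(2π·31n) · (31n/e)^(31n). Hence
  (31n)! · e^(31n) / (31n)^(31n) ~ sqrt(2π·31n).
Dividing by sqrt(n): sqrt(2π·31n) / sqrt(n) = sqrt(2π·31) · n^((1−1)/2), so the limit is sqrt(2π·31).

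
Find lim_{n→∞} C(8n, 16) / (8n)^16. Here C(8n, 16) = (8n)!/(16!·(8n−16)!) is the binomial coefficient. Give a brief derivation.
lim = 1/16! = 1/20922789888000

With N = 8n → ∞: C(N, 16) / N^16 = [N(N−1)…(N−15)] / (16! · N^16) = (1/16!) · 1 · (1 − 1/(8n)) · … · (1 − 15/(8n)). Each factor → 1 as N → ∞, so the limit is 1/16! = 1/20922789888000.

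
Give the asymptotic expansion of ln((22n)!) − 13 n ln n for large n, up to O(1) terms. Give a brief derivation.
ln((22n)!) − 13 n ln n = 9 n ln n + 22(ln 22 − 1) n + (1/2) ln(2π·22n) + O(1/n)

Stirling: ln((22n)!) = 22n ln(22n) − 22n + (1/2) ln(2π·22n) + O(1/n).
Expand 22n ln(22n) = 22n (ln n + ln 22) = 22n ln n + 22n ln 22.
Subtract 13n ln n: leading term is (22 − 13) n ln n = 9 n ln n. The next term is 22n ln 22 − 22n = 22(ln 22 − 1) n. Then the (1/2) ln(2π·22n) correction.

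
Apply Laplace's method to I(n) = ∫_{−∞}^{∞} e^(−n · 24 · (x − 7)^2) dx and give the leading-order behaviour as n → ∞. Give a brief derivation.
I(n) = sqrt(π/(24n))

Here φ(x) = 24 · (x − 7)^2 has its unique minimum at x* = 7 with φ(x*) = 0 and φ''(x*) = 48. Laplace's method gives
  I(n) ~ e^(−n φ(x*)) · sqrt(2π / (n · φ''(x*))) = sqrt(2π / (48n)) = sqrt(π/(24n)).
This is exact: substituting u = (x − 7)·sqrt(24n) gives I(n) = (1/sqrt(24n)) ∫_{−∞}^{∞} e^(−u^2) du = sqrt(π/(24n)).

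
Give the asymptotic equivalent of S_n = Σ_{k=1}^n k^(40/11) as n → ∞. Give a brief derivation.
S_n ~ (11/51) · n^(51/11)

Integral comparison: Σ_{k=1}^n k^(40/11) = ∫_0^n x^(40/11) dx + O(n^(40/11)). The integral is n^(1 + 40/11) / (1 + 40/11) = n^((40+11)/11) / ((40+11)/11) = (11/51) · n^(51/11).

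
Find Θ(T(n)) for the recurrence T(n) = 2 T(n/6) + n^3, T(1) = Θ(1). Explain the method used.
T(n) = Θ(n^3)

log_6 2 ≈ 0.387. f(n) = n^3 dominates n^(log_6 2) since 3 > 0.387, and the regularity condition a·f(n/b) = 2·(n/6)^3 = (2/216)·n^3 ≤ c·f(n) holds with c = 2/216 ≈ 0.00926 < 1. So this is Case 3: T(n) = Θ(f(n)) = Θ(n^3).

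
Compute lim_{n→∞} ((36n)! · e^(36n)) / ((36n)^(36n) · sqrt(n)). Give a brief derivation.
lim = sqrt(2π·36)

Stirling: (36n)! ~ sqrt(2π·36n) · (36n/e)^(36n). Hence
  (36n)! · e^(36n) / (36n)^(36n) ~ sqrt(2π·36n).
Dividing by sqrt(n): sqrt(2π·36n) / sqrt(n) = sqrt(2π·36) · n^((1−1)/2), so the limit is sqrt(2π·36).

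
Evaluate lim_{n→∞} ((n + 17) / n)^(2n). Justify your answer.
lim = e^34

Rewrite as (1 + 17/n)^(2n). By the standard limit (1 + x/n)^n → e^x, we have (1 + 17/n)^n → e^17, and raising to the 2nd power gives e^34.
More precisely, ln[(1 + 17/n)^(2n)] = 2n · ln(1 + 17/n) = 2n · (17/n + O(1/n^2)) = 34 + O(1/n) → 34.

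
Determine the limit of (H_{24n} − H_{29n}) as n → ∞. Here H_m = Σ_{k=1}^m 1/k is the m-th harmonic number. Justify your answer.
lim = ln(24/29)

Euler-Maclaurin gives H_m = ln m + γ + 1/(2m) + O(1/m^2). The γ and O(1/m) terms cancel in the difference:
  H_{24n} − H_{29n} = ln(24n) − ln(29n) + O(1/n) = ln(24/29) + O(1/n).
Hence the limit is ln(24/29).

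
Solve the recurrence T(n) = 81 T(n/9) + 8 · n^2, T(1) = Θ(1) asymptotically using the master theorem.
T(n) = Θ(n^2 log n)

log_9 81 = 2, and f(n) = 8 · n^2 = Θ(n^(log_9 81)). This is Case 2 of the master theorem: T(n) = Θ(f(n) · log n) = Θ(n^2 log n).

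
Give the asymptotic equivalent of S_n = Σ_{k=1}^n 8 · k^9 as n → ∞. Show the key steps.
S_n ~ 4 · n^10 / 5

By integral comparison (Euler-Maclaurin), Σ_{k=1}^n 8 · k^9 = 8 · ∫_0^n x^9 dx + O(n^9) = 8 · n^10/10 = 4 · n^10 / 5 + O(n^9). (Equivalently, Faulhaber's formula gives the same leading term.)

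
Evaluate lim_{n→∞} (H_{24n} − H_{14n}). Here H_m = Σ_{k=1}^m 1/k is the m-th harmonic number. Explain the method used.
lim = ln(24/14) = ln(12/7)

Euler-Maclaurin gives H_m = ln m + γ + 1/(2m) + O(1/m^2). The γ and O(1/m) terms cancel in the difference:
  H_{24n} − H_{14n} = ln(24n) − ln(14n) + O(1/n) = ln(24/14) + O(1/n).
Hence the limit is ln(24/14) = ln(12/7).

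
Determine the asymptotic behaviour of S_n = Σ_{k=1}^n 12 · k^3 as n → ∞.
S_n ~ 3 · n^4

By integral comparison (Euler-Maclaurin), Σ_{k=1}^n 12 · k^3 = 12 · ∫_0^n x^3 dx + O(n^3) = 12 · n^4/4 = 3 · n^4 + O(n^3). (Equivalently, Faulhaber's formula gives the same leading term.)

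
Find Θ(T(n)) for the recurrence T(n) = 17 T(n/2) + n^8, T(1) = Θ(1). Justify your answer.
T(n) = Θ(n^8)

log_2 17 ≈ 4.087. f(n) = n^8 dominates n^(log_2 17) since 8 > 4.087, and the regularity condition a·f(n/b) = 17·(n/2)^8 = (17/256)·n^8 ≤ c·f(n) holds with c = 17/256 ≈ 0.0664 < 1. So this is Case 3: T(n) = Θ(f(n)) = Θ(n^8).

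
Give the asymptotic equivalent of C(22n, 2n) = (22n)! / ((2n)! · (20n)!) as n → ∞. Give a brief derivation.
C(22n, 2n) ~ (285311670611/10000000000)^(2n) · sqrt(11/(20π·2n))

Write N = 2n. Apply Stirling to each factorial:
  (11N)! ~ sqrt(2π·11N) · (11N/e)^(11N),
  N! ~ sqrt(2π N) · (N/e)^N,
  (10N)! ~ sqrt(2π·10N) · (10N/e)^(10N).
The exponential factors combine to (11N)^(11N) / (N^N · (10N)^(10N)) = 11^(11N)/10^(10N) = (11^11/10^10)^N = (285311670611/10000000000)^N.
The square-root prefactors combine to sqrt(2π·11N) / (sqrt(2π N)·sqrt(2π·10N)) = sqrt(11 / (2π·10·N)) = sqrt(11/(20π·2n)).
Substituting N = 2n: C(22n, 2n) ~ (285311670611/10000000000)^(2n) · sqrt(11/(20π·2n)).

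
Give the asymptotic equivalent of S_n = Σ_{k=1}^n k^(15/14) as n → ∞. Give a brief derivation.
S_n ~ (14/29) · n^(29/14)

Integral comparison: Σ_{k=1}^n k^(15/14) = ∫_0^n x^(15/14) dx + O(n^(15/14)). The integral is n^(1 + 15/14) / (1 + 15/14) = n^((15+14)/14) / ((15+14)/14) = (14/29) · n^(29/14).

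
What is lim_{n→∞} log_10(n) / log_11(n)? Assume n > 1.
lim = ln(11) / ln(10) = log_10(11)

Change of base: log_10(n) = ln n / ln 10 and log_11(n) = ln n / ln 11. The ratio is (ln n / ln 10) · (ln 11 / ln n) = ln 11 / ln 10, a constant independent of n. So the limit is ln 11 / ln 10 = log_10(11).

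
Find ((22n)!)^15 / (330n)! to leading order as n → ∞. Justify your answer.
((22n)!)^15/(330n)! ~ ((2π·22n)^(14/2) / sqrt(15)) · 15^(−15·22n)  →  0

Write N = 22n. Stirling: N! ~ sqrt(2π N)(N/e)^N and (15N)! ~ sqrt(2π·15N)·(15N/e)^(15N).
  (N!)^15/(15N)! ~ (2π N)^(15/2) (N/e)^(15N) / [sqrt(2π·15N) (15N/e)^(15N)]
     = (2π N)^(15/2) / sqrt(2π·15N) · (N/(15N))^(15N)
     = (2π N)^((15−1)/2) / sqrt(15) · 15^(−15N).
Since 15^15 > 1, the factor 15^(−15N) decays exponentially, so the ratio → 0. Substituting N = 22n gives the stated form.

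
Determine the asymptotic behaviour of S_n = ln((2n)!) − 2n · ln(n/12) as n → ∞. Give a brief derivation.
S_n ~ 2n · (ln 24 − 1) + O(ln n)

Stirling: ln((2n)!) = 2n ln(2n) − 2n + O(ln n).
  S_n = 2n ln(2n) − 2n − 2n ln(n/12) + O(ln n)
      = 2n ln(2n) − 2n ln n + 2n ln 12 − 2n + O(ln n)
      = 2n ln 2 + 2n ln 12 − 2n + O(ln n)
      = 2n (ln 24 − 1) + O(ln n).
Numerically ln(24) − 1 ≈ 2.1781.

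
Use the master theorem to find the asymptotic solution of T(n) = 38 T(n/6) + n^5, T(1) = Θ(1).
T(n) = Θ(n^5)

log_6 38 ≈ 2.030. f(n) = n^5 dominates n^(log_6 38) since 5 > 2.030, and the regularity condition a·f(n/b) = 38·(n/6)^5 = (38/7776)·n^5 ≤ c·f(n) holds with c = 38/7776 ≈ 0.00489 < 1. So this is Case 3: T(n) = Θ(f(n)) = Θ(n^5).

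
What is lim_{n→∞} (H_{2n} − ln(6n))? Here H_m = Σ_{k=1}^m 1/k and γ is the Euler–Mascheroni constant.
lim = −ln 3 + γ

By Euler-Maclaurin, H_m = ln m + γ + O(1/m). So
  H_{2n} − ln(6n) = ln(2n) + γ − ln(6n) + O(1/n)
                       = ln(2/6) + γ + O(1/n).
Hence the limit is ln(2/6) + γ (= −ln 3).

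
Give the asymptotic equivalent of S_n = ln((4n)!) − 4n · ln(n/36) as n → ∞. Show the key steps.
S_n ~ 4n · (ln 144 − 1) + O(ln n)

Stirling: ln((4n)!) = 4n ln(4n) − 4n + O(ln n).
  S_n = 4n ln(4n) − 4n − 4n ln(n/36) + O(ln n)
      = 4n ln(4n) − 4n ln n + 4n ln 36 − 4n + O(ln n)
      = 4n ln 4 + 4n ln 36 − 4n + O(ln n)
      = 4n (ln 144 − 1) + O(ln n).
Numerically ln(144) − 1 ≈ 3.9698.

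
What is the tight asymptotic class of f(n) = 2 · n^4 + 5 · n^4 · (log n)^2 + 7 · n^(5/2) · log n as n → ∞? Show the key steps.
f(n) ∈ Θ(n^4 · (log n)^2)

Compare the terms by growth order. For large n, n^a · (log n)^b dominates n^a' · (log n)^b' iff a > a', or (a = a' and b > b'). Ranking the 3 terms shows the dominant one is 5 · n^4 · (log n)^2. Hence f(n) ∈ Θ(n^4 · (log n)^2).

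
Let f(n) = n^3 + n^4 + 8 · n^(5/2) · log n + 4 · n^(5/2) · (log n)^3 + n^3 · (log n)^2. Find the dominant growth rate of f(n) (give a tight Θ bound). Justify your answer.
f(n) ∈ Θ(n^4)

Compare the terms by growth order. For large n, n^a · (log n)^b dominates n^a' · (log n)^b' iff a > a', or (a = a' and b > b'). Ranking the 5 terms shows the dominant one is n^4. Hence f(n) ∈ Θ(n^4).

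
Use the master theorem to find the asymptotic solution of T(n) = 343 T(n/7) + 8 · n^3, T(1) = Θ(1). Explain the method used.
T(n) = Θ(n^3 log n)

log_7 343 = 3, and f(n) = 8 · n^3 = Θ(n^(log_7 343)). This is Case 2 of the master theorem: T(n) = Θ(f(n) · log n) = Θ(n^3 log n).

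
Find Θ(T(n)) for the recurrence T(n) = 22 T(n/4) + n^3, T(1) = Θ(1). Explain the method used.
T(n) = Θ(n^3)

log_4 22 ≈ 2.230. f(n) = n^3 dominates n^(log_4 22) since 3 > 2.230, and the regularity condition a·f(n/b) = 22·(n/4)^3 = (22/64)·n^3 ≤ c·f(n) holds with c = 22/64 ≈ 0.344 < 1. So this is Case 3: T(n) = Θ(f(n)) = Θ(n^3).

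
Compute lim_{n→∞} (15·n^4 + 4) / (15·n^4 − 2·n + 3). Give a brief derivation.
lim = 15/15 = 1

For large n the leading n^4 terms dominate both numerator and denominator. Dividing top and bottom by n^4, every other term tends to 0, leaving 15/15 = 1.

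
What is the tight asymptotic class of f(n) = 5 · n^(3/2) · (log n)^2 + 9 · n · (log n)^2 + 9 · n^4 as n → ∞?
f(n) ∈ Θ(n^4)

Compare the terms by growth order. For large n, n^a · (log n)^b dominates n^a' · (log n)^b' iff a > a', or (a = a' and b > b'). Ranking the 3 terms shows the dominant one is 9 · n^4. Hence f(n) ∈ Θ(n^4).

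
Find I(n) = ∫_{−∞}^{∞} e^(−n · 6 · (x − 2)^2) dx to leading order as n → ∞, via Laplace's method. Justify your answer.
I(n) = sqrt(π/(6n))

Here φ(x) = 6 · (x − 2)^2 has its unique minimum at x* = 2 with φ(x*) = 0 and φ''(x*) = 12. Laplace's method gives
  I(n) ~ e^(−n φ(x*)) · sqrt(2π / (n · φ''(x*))) = sqrt(2π / (12n)) = sqrt(π/(6n)).
This is exact: substituting u = (x − 2)·sqrt(6n) gives I(n) = (1/sqrt(6n)) ∫_{−∞}^{∞} e^(−u^2) du = sqrt(π/(6n)).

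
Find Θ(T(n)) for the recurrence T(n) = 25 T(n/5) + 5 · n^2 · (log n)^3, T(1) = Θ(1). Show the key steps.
T(n) = Θ(n^2 · (log n)^4)

Here log_5 25 = 2 and f(n) = 5 · n^2 · (log n)^3 = Θ(n^(log_5 25) · (log n)^3). This is the extended Case 2 of the master theorem (f matches the critical exponent up to log factors), giving T(n) = Θ(n^(log_5 25) · (log n)^(3+1)) = Θ(n^2 · (log n)^4).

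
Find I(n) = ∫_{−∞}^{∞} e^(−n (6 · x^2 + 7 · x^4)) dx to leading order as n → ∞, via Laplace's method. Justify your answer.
I(n) ~ sqrt(π/(6n))

φ(x) = 6 · x^2 + 7 · x^4 has its unique global minimum at x* = 0 (since φ'(x) = 12x + 28x^3 = 0 only at x = 0 for real x with both coefficients positive, and φ → ∞ as |x| → ∞). At x* = 0, φ(0) = 0 and φ''(0) = 12. Laplace's method then gives
  I(n) ~ sqrt(2π / (n · φ''(0))) · e^(−n φ(0)) = sqrt(2π / (12n)) = sqrt(π/(6n)).
The 7 · x^4 term contributes only at subleading order (an O(1/n) relative correction).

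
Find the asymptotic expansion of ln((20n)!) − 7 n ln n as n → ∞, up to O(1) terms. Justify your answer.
ln((20n)!) − 7 n ln n = 13 n ln n + 20(ln 20 − 1) n + (1/2) ln(2π·20n) + O(1/n)

Stirling: ln((20n)!) = 20n ln(20n) − 20n + (1/2) ln(2π·20n) + O(1/n).
Expand 20n ln(20n) = 20n (ln n + ln 20) = 20n ln n + 20n ln 20.
Subtract 7n ln n: leading term is (20 − 7) n ln n = 13 n ln n. The next term is 20n ln 20 − 20n = 20(ln 20 − 1) n. Then the (1/2) ln(2π·20n) correction.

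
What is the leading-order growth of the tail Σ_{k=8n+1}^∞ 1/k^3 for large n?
Σ_{k>8n} 1/k^3 ~ 1/(2 · (8n)^2)

Compare to the integral: ∫_{8n}^∞ x^(−3) dx = [−x^(−2)/2]_{8n}^∞ = 1/((3−1)·(8n)^2). Euler-Maclaurin then gives
  Σ_{k>8n} 1/k^3 = ∫_{8n}^∞ dx/x^3 − 1/(2·(8n)^3) + O(1/(8n)^4).
(Equivalently this is ζ(3) − Σ_{k≤8n} 1/k^3.)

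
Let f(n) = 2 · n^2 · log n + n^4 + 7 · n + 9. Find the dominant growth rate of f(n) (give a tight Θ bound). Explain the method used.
f(n) ∈ Θ(n^4)

Compare the terms by growth order. For large n, n^a · (log n)^b dominates n^a' · (log n)^b' iff a > a', or (a = a' and b > b'). Ranking the 4 terms shows the dominant one is n^4. Hence f(n) ∈ Θ(n^4).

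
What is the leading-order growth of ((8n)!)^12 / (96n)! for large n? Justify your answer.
((8n)!)^12/(96n)! ~ ((2π·8n)^(11/2) / sqrt(12)) · 12^(−12·8n)  →  0

Write N = 8n. Stirling: N! ~ sqrt(2π N)(N/e)^N and (12N)! ~ sqrt(2π·12N)·(12N/e)^(12N).
  (N!)^12/(12N)! ~ (2π N)^(12/2) (N/e)^(12N) / [sqrt(2π·12N) (12N/e)^(12N)]
     = (2π N)^(12/2) / sqrt(2π·12N) · (N/(12N))^(12N)
     = (2π N)^((12−1)/2) / sqrt(12) · 12^(−12N).
Since 12^12 > 1, the factor 12^(−12N) decays exponentially, so the ratio → 0. Substituting N = 8n gives the stated form.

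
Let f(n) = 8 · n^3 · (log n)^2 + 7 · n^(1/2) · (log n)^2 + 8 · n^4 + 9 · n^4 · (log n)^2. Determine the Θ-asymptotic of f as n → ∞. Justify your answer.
f(n) ∈ Θ(n^4 · (log n)^2)

Compare the terms by growth order. For large n, n^a · (log n)^b dominates n^a' · (log n)^b' iff a > a', or (a = a' and b > b'). Ranking the 4 terms shows the dominant one is 9 · n^4 · (log n)^2. Hence f(n) ∈ Θ(n^4 · (log n)^2).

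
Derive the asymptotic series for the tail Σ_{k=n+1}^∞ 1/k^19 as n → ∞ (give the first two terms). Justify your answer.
Σ_{k>n} 1/k^19 = 1/(18 · n^18) − 1/(2 · n^19) + O(1/n^20)

Compare to the integral: ∫_{n}^∞ x^(−19) dx = [−x^(−18)/18]_{n}^∞ = 1/((19−1)·n^18). The Euler-Maclaurin correction adds −f(n)/2 = −1/(2·n^19). Euler-Maclaurin then gives
  Σ_{k>n} 1/k^19 = ∫_{n}^∞ dx/x^19 − 1/(2·n^19) + O(1/n^20).
(Equivalently this is ζ(19) − Σ_{k≤n} 1/k^19.)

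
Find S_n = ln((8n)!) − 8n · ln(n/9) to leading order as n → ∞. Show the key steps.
S_n ~ 8n · (ln 72 − 1) + O(ln n)

Stirling: ln((8n)!) = 8n ln(8n) − 8n + O(ln n).
  S_n = 8n ln(8n) − 8n − 8n ln(n/9) + O(ln n)
      = 8n ln(8n) − 8n ln n + 8n ln 9 − 8n + O(ln n)
      = 8n ln 8 + 8n ln 9 − 8n + O(ln n)
      = 8n (ln 72 − 1) + O(ln n).
Numerically ln(72) − 1 ≈ 3.2767.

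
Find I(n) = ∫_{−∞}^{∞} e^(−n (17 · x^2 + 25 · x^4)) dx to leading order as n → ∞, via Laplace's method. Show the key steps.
I(n) ~ sqrt(π/(17n))

φ(x) = 17 · x^2 + 25 · x^4 has its unique global minimum at x* = 0 (since φ'(x) = 34x + 100x^3 = 0 only at x = 0 for real x with both coefficients positive, and φ → ∞ as |x| → ∞). At x* = 0, φ(0) = 0 and φ''(0) = 34. Laplace's method then gives
  I(n) ~ sqrt(2π / (n · φ''(0))) · e^(−n φ(0)) = sqrt(2π / (34n)) = sqrt(π/(17n)).
The 25 · x^4 term contributes only at subleading order (an O(1/n) relative correction).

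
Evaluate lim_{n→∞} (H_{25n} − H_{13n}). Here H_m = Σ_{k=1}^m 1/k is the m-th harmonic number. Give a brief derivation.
lim = ln(25/13)

Euler-Maclaurin gives H_m = ln m + γ + 1/(2m) + O(1/m^2). The γ and O(1/m) terms cancel in the difference:
  H_{25n} − H_{13n} = ln(25n) − ln(13n) + O(1/n) = ln(25/13) + O(1/n).
Hence the limit is ln(25/13).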